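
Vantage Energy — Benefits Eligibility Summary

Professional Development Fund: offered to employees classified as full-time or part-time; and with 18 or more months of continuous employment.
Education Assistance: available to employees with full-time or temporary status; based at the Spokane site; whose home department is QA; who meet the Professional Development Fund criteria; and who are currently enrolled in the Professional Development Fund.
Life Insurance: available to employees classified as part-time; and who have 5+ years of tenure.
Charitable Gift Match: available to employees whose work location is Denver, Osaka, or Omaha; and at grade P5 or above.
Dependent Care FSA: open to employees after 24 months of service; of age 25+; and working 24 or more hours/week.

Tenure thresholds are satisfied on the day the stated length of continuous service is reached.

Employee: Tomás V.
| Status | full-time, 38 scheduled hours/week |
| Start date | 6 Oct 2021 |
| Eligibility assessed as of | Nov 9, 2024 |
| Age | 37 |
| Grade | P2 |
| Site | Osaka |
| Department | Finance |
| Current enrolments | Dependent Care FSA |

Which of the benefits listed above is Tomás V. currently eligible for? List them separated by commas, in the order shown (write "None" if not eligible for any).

Professional Development Fund, Dependent Care FSA

Service from 6 Oct 2021 to Nov 9, 2024: 1130 days.
Professional Development Fund — status full-time ✓; service 1130 days ≥ 18 months (≈540 days) ✓ → eligible.
Education Assistance — status full-time ✓; site Osaka ✗ (not Spokane) → not eligible.
Life Insurance — status full-time ✗ (requires part-time) → not eligible.
Charitable Gift Match — site Osaka ✓; grade P2 < P5 ✗ → not eligible.
Dependent Care FSA — service 1130 days ≥ 24 months (≈720 days) ✓; age 37 ≥ 25 ✓; 38 hrs/wk ≥ 24 ✓ → eligible.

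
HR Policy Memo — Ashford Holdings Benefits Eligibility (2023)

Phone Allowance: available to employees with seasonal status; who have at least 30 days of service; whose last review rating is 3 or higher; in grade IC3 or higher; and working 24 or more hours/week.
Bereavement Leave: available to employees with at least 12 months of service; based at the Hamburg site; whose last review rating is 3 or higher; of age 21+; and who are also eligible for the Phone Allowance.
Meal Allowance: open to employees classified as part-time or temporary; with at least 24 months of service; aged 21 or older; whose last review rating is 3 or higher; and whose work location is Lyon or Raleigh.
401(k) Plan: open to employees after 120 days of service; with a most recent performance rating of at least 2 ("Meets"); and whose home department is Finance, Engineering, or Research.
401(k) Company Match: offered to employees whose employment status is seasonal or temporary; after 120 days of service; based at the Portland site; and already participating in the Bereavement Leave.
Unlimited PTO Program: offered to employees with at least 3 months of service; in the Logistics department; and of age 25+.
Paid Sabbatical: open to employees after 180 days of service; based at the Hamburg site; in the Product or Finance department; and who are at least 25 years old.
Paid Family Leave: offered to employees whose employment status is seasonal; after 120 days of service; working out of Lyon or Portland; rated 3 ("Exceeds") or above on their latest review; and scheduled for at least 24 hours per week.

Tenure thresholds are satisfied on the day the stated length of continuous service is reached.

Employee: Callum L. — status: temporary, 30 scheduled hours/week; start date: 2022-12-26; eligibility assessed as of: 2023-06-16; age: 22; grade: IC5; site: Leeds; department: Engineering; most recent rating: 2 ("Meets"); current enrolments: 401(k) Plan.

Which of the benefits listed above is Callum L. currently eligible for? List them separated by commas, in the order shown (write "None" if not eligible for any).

401(k) Plan

Service from 2022-12-26 to 2023-06-16: 172 days.
Phone Allowance — status temporary ✗ (requires seasonal) → not eligible.
Bereavement Leave — service 172 days < 12 months (≈360 days) ✗ → not eligible.
Meal Allowance — status temporary ✓; service 172 days < 24 months (≈720 days) ✗ → not eligible.
401(k) Plan — service 172 days ≥ 120 days ✓; rating 2 ≥ 2 ✓; dept Engineering ✓ → eligible.
401(k) Company Match — status temporary ✓; service 172 days ≥ 120 days ✓; site Leeds ✗ (not Portland) → not eligible.
Unlimited PTO Program — service 172 days ≥ 3 months (≈90 days) ✓; dept Engineering ✗ → not eligible.
Paid Sabbatical — service 172 days < 180 days ✗ → not eligible.
Paid Family Leave — status temporary ✗ (requires seasonal) → not eligible.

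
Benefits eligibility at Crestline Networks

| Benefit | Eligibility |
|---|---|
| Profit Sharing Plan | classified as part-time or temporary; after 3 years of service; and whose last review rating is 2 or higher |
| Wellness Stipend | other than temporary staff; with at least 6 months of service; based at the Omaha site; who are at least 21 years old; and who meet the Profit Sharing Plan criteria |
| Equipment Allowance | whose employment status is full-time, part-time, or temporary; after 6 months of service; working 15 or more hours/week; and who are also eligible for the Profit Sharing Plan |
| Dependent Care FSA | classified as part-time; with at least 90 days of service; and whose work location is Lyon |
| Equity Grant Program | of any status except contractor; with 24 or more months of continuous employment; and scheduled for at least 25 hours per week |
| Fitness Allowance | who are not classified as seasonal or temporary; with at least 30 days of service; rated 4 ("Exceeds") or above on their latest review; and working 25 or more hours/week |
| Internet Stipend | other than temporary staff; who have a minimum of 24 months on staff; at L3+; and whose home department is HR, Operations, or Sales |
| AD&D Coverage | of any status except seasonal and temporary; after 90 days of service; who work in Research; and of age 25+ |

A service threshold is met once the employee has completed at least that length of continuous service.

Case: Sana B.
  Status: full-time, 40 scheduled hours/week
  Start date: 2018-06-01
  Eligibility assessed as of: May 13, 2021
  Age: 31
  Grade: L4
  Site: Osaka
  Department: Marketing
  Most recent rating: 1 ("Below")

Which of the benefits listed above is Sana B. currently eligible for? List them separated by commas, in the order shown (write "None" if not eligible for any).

Equity Grant Program

Service from 2018-06-01 to May 13, 2021: 1077 days.
Profit Sharing Plan — status full-time ✗ (requires part-time or temporary) → not eligible.
Wellness Stipend — status full-time ✓ (not excluded); service 1077 days ≥ 6 months (≈180 days) ✓; site Osaka ✗ (not Omaha) → not eligible.
Equipment Allowance — status full-time ✓; service 1077 days ≥ 6 months (≈180 days) ✓; 40 hrs/wk ≥ 15 ✓; not eligible for Profit Sharing Plan ✗ → not eligible.
Dependent Care FSA — status full-time ✗ (requires part-time) → not eligible.
Equity Grant Program — status full-time ✓ (not excluded); service 1077 days ≥ 24 months (≈720 days) ✓; 40 hrs/wk ≥ 25 ✓ → eligible.
Fitness Allowance — status full-time ✓ (not excluded); service 1077 days ≥ 30 days ✓; rating 1 < 4 ✗ → not eligible.
Internet Stipend — status full-time ✓ (not excluded); service 1077 days ≥ 24 months (≈720 days) ✓; grade L4 ≥ L3 ✓; dept Marketing ✗ → not eligible.
AD&D Coverage — status full-time ✓ (not excluded); service 1077 days ≥ 90 days ✓; dept Marketing ✗ → not eligible.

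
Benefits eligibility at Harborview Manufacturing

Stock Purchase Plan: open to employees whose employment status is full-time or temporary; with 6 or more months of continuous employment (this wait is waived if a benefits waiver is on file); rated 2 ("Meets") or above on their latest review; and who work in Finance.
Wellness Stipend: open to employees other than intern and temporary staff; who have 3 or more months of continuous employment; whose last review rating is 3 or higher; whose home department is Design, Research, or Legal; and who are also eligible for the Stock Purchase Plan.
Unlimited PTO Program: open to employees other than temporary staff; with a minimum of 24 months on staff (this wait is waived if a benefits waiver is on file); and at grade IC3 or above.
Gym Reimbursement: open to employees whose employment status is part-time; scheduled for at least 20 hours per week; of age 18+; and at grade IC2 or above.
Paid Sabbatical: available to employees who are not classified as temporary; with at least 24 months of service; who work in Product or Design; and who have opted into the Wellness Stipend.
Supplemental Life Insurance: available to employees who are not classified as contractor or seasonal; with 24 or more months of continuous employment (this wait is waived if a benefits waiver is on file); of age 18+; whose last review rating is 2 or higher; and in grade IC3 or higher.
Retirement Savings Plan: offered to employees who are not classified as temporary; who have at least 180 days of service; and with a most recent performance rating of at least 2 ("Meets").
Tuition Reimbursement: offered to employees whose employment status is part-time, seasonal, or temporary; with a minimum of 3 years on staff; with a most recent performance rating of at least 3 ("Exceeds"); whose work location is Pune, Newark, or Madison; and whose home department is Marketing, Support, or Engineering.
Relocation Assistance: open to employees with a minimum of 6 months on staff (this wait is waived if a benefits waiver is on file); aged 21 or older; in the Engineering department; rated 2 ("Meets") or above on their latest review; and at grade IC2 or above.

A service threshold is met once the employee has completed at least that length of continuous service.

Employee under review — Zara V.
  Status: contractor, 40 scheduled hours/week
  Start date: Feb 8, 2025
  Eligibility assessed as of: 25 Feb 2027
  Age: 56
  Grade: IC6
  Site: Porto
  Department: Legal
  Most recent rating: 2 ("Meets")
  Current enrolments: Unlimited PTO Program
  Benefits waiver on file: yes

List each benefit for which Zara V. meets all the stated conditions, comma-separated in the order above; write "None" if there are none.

Service from Feb 8, 2025 to 25 Feb 2027: 747 days.
Stock Purchase Plan — status contractor ✗ (requires full-time or temporary) → not eligible.
Wellness Stipend — status contractor ✓ (not excluded); service 747 days ≥ 3 months (≈90 days) ✓; rating 2 < 3 ✗ → not eligible.
Unlimited PTO Program — status contractor ✓ (not excluded); benefits waiver on file ✓; grade IC6 ≥ IC3 ✓ → eligible.
Gym Reimbursement — status contractor ✗ (requires part-time) → not eligible.
Paid Sabbatical — status contractor ✓ (not excluded); service 747 days ≥ 24 months (≈720 days) ✓; dept Legal ✗ → not eligible.
Supplemental Life Insurance — status contractor ✗ (excluded) → not eligible.
Retirement Savings Plan — status contractor ✓ (not excluded); service 747 days ≥ 180 days ✓; rating 2 ≥ 2 ✓ → eligible.
Tuition Reimbursement — status contractor ✗ (requires part-time, seasonal, or temporary) → not eligible.
Relocation Assistance — benefits waiver on file ✓; age 56 ≥ 21 ✓; dept Legal ✗ → not eligible.

Unlimited PTO Program, Retirement Savings Plan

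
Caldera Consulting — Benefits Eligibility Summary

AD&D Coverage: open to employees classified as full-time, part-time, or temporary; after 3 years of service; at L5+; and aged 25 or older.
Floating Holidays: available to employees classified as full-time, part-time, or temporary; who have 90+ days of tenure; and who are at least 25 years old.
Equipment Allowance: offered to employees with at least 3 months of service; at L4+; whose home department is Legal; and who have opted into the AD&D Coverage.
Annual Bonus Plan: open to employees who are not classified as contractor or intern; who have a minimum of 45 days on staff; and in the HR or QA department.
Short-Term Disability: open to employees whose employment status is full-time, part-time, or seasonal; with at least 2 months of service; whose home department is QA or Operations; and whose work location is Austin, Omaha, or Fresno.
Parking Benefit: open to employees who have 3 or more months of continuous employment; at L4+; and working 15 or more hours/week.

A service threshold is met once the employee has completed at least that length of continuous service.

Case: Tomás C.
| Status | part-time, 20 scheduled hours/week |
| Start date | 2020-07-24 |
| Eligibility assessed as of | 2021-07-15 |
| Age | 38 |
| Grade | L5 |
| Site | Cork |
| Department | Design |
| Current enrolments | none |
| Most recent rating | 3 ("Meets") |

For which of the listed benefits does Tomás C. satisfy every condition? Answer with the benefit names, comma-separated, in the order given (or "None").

Floating Holidays, Parking Benefit

Service from 2020-07-24 to 2021-07-15: 356 days.
AD&D Coverage — status part-time ✓; service 356 days < 3 years (≈1095 days) ✗ → not eligible.
Floating Holidays — status part-time ✓; service 356 days ≥ 90 days ✓; age 38 ≥ 25 ✓ → eligible.
Equipment Allowance — service 356 days ≥ 3 months (≈90 days) ✓; grade L5 ≥ L4 ✓; dept Design ✗ → not eligible.
Annual Bonus Plan — status part-time ✓ (not excluded); service 356 days ≥ 45 days ✓; dept Design ✗ → not eligible.
Short-Term Disability — status part-time ✓; service 356 days ≥ 2 months (≈60 days) ✓; dept Design ✗ → not eligible.
Parking Benefit — service 356 days ≥ 3 months (≈90 days) ✓; grade L5 ≥ L4 ✓; 20 hrs/wk ≥ 15 ✓ → eligible.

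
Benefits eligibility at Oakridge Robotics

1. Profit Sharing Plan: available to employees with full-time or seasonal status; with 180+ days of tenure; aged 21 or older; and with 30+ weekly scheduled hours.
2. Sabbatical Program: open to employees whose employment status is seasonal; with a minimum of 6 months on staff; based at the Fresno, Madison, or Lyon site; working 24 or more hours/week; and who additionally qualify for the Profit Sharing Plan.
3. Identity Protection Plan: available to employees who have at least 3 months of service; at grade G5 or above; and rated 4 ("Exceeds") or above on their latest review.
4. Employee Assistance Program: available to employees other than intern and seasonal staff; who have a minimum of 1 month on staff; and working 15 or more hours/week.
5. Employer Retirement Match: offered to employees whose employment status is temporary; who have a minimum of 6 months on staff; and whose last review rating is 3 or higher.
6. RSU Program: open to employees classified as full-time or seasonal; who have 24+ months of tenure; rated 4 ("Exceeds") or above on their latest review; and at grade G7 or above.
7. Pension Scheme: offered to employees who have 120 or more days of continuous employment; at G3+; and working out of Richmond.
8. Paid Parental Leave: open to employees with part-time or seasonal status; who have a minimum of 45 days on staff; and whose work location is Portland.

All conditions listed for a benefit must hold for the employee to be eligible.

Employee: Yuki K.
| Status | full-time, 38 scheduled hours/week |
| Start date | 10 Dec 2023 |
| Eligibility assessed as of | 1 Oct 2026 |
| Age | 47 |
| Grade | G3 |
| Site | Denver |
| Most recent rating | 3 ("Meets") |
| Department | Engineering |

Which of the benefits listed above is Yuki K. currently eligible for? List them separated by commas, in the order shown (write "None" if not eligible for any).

Profit Sharing Plan, Employee Assistance Program

Service from 10 Dec 2023 to 1 Oct 2026: 1026 days.
Profit Sharing Plan — status full-time ✓; service 1026 days ≥ 180 days ✓; age 47 ≥ 21 ✓; 38 hrs/wk ≥ 30 ✓ → eligible.
Sabbatical Program — status full-time ✗ (requires seasonal) → not eligible.
Identity Protection Plan — service 1026 days ≥ 3 months (≈90 days) ✓; grade G3 < G5 ✗ → not eligible.
Employee Assistance Program — status full-time ✓ (not excluded); service 1026 days ≥ 1 month (≈30 days) ✓; 38 hrs/wk ≥ 15 ✓ → eligible.
Employer Retirement Match — status full-time ✗ (requires temporary) → not eligible.
RSU Program — status full-time ✓; service 1026 days ≥ 24 months (≈720 days) ✓; rating 3 < 4 ✗ → not eligible.
Pension Scheme — service 1026 days ≥ 120 days ✓; grade G3 ≥ G3 ✓; site Denver ✗ (not Richmond) → not eligible.
Paid Parental Leave — status full-time ✗ (requires part-time or seasonal) → not eligible.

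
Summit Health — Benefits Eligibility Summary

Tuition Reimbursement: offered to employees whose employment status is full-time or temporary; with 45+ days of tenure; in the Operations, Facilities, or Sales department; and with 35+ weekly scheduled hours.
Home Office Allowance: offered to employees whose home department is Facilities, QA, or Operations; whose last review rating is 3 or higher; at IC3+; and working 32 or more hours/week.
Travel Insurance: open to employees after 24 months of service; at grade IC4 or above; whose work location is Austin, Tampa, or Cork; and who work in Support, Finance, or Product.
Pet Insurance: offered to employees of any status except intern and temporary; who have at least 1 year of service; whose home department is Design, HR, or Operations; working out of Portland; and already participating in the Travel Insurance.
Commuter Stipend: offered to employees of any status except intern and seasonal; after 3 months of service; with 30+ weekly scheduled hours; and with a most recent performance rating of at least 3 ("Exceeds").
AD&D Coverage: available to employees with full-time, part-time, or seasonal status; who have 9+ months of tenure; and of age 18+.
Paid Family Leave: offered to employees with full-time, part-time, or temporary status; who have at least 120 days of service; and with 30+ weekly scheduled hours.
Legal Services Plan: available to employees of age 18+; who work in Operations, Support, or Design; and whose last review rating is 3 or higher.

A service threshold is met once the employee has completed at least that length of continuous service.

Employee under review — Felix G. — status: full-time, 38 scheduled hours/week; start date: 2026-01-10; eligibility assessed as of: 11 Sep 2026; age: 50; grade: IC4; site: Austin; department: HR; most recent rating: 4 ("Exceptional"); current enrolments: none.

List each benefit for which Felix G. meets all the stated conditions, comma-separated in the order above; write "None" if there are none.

Service from 2026-01-10 to 11 Sep 2026: 244 days.
Tuition Reimbursement — status full-time ✓; service 244 days ≥ 45 days ✓; dept HR ✗ → not eligible.
Home Office Allowance — dept HR ✗ → not eligible.
Travel Insurance — service 244 days < 24 months (≈720 days) ✗ → not eligible.
Pet Insurance — status full-time ✓ (not excluded); service 244 days < 1 year (≈365 days) ✗ → not eligible.
Commuter Stipend — status full-time ✓ (not excluded); service 244 days ≥ 3 months (≈90 days) ✓; 38 hrs/wk ≥ 30 ✓; rating 4 ≥ 3 ✓ → eligible.
AD&D Coverage — status full-time ✓; service 244 days < 9 months (≈270 days) ✗ → not eligible.
Paid Family Leave — status full-time ✓; service 244 days ≥ 120 days ✓; 38 hrs/wk ≥ 30 ✓ → eligible.
Legal Services Plan — age 50 ≥ 18 ✓; dept HR ✗ → not eligible.

Commuter Stipend, Paid Family Leave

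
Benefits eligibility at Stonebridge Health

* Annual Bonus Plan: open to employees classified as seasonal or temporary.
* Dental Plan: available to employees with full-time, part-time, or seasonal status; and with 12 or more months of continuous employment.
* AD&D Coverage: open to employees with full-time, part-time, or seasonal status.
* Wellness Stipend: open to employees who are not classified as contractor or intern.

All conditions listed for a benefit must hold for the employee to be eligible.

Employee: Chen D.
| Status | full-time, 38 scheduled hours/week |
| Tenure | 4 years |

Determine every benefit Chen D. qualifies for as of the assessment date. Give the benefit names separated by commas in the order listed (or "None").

Dental Plan, AD&D Coverage, Wellness Stipend

Annual Bonus Plan — status full-time ✗ (requires seasonal or temporary) → not eligible.
Dental Plan — status full-time ✓; service 4 years ≥ 12 months (≈360 days) ✓ → eligible.
AD&D Coverage — status full-time ✓ → eligible.
Wellness Stipend — status full-time ✓ (not excluded) → eligible.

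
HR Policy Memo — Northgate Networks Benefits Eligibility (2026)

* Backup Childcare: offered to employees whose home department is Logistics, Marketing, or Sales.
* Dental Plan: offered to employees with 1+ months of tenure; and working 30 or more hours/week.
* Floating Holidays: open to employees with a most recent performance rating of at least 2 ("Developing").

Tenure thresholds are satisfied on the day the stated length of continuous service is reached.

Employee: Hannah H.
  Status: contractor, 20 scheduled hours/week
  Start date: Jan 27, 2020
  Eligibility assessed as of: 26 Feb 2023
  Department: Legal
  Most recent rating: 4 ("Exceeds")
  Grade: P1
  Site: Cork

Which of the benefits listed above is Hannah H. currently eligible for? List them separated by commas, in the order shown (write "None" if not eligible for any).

Service from Jan 27, 2020 to 26 Feb 2023: 1126 days.
Backup Childcare — dept Legal ✗ → not eligible.
Dental Plan — service 1126 days ≥ 1 month (≈30 days) ✓; 20 hrs/wk < 30 ✗ → not eligible.
Floating Holidays — rating 4 ≥ 2 ✓ → eligible.

Floating Holidays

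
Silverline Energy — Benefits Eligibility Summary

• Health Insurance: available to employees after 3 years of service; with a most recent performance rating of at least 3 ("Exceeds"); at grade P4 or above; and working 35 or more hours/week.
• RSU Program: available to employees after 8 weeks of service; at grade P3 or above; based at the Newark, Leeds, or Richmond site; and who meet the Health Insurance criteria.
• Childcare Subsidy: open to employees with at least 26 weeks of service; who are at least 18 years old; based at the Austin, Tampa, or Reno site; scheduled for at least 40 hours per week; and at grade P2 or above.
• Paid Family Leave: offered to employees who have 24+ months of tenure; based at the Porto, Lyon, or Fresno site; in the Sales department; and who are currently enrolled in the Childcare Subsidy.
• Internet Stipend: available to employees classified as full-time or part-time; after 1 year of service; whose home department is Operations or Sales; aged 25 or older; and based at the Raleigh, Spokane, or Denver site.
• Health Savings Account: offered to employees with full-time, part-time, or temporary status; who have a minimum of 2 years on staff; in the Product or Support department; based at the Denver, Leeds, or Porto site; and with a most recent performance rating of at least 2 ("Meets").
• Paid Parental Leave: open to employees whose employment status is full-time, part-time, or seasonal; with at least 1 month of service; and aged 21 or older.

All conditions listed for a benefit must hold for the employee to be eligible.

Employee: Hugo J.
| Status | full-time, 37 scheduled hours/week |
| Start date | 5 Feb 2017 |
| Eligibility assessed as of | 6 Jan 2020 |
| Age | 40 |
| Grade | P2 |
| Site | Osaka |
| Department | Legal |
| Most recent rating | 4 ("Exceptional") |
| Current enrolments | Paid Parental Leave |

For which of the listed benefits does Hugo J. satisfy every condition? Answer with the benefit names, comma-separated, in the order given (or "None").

Service from 5 Feb 2017 to 6 Jan 2020: 1065 days.
Health Insurance — service 1065 days < 3 years (≈1095 days) ✗ → not eligible.
RSU Program — service 1065 days ≥ 8 weeks (≈56 days) ✓; grade P2 < P3 ✗ → not eligible.
Childcare Subsidy — service 1065 days ≥ 26 weeks (≈182 days) ✓; age 40 ≥ 18 ✓; site Osaka ✗ (not Austin, Tampa, or Reno) → not eligible.
Paid Family Leave — service 1065 days ≥ 24 months (≈720 days) ✓; site Osaka ✗ (not Porto, Lyon, or Fresno) → not eligible.
Internet Stipend — status full-time ✓; service 1065 days ≥ 1 year (≈365 days) ✓; dept Legal ✗ → not eligible.
Health Savings Account — status full-time ✓; service 1065 days ≥ 2 years (≈730 days) ✓; dept Legal ✗ → not eligible.
Paid Parental Leave — status full-time ✓; service 1065 days ≥ 1 month (≈30 days) ✓; age 40 ≥ 21 ✓ → eligible.

Paid Parental Leave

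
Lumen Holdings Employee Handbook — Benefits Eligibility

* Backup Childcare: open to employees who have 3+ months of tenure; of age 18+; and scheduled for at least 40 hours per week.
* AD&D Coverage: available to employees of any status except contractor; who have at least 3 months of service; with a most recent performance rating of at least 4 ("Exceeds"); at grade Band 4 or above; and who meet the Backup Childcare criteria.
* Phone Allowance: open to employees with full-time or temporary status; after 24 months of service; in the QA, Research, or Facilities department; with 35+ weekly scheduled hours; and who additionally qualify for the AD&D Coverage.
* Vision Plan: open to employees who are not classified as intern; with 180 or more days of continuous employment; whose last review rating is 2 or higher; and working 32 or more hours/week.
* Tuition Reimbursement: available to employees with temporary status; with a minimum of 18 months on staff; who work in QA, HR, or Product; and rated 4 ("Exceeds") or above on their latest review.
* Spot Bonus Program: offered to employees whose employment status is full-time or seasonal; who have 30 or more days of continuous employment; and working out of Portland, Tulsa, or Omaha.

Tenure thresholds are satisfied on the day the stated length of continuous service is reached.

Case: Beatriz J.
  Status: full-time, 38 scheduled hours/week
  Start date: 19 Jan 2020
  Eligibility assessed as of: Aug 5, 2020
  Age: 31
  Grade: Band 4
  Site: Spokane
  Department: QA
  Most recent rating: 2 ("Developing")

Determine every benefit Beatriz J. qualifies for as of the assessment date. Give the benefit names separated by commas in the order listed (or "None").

Service from 19 Jan 2020 to Aug 5, 2020: 199 days.
Backup Childcare — service 199 days ≥ 3 months (≈90 days) ✓; age 31 ≥ 18 ✓; 38 hrs/wk < 40 ✗ → not eligible.
AD&D Coverage — status full-time ✓ (not excluded); service 199 days ≥ 3 months (≈90 days) ✓; rating 2 < 4 ✗ → not eligible.
Phone Allowance — status full-time ✓; service 199 days < 24 months (≈720 days) ✗ → not eligible.
Vision Plan — status full-time ✓ (not excluded); service 199 days ≥ 180 days ✓; rating 2 ≥ 2 ✓; 38 hrs/wk ≥ 32 ✓ → eligible.
Tuition Reimbursement — status full-time ✗ (requires temporary) → not eligible.
Spot Bonus Program — status full-time ✓; service 199 days ≥ 30 days ✓; site Spokane ✗ (not Portland, Tulsa, or Omaha) → not eligible.

Vision Plan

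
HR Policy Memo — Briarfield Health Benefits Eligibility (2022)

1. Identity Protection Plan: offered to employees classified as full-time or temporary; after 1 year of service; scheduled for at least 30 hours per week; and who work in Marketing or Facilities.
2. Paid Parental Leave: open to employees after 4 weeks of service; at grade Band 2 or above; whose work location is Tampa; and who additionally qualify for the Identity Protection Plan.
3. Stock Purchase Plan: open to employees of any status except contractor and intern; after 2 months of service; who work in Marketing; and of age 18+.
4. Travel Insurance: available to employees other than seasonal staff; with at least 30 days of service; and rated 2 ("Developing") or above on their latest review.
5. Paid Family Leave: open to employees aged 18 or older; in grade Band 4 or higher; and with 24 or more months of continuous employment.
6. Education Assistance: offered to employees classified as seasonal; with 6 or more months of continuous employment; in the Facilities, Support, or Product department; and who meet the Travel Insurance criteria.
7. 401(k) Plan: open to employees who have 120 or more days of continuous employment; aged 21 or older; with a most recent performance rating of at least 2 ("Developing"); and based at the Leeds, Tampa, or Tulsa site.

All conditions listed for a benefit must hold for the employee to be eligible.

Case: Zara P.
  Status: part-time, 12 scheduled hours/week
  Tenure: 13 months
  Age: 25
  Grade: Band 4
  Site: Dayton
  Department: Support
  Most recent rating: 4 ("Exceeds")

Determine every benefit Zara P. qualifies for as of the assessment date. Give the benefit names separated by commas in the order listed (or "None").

Travel Insurance

Identity Protection Plan — status part-time ✗ (requires full-time or temporary) → not eligible.
Paid Parental Leave — service 13 months ≥ 4 weeks (≈28 days) ✓; grade Band 4 ≥ Band 2 ✓; site Dayton ✗ (not Tampa) → not eligible.
Stock Purchase Plan — status part-time ✓ (not excluded); service 13 months ≥ 2 months ✓; dept Support ✗ → not eligible.
Travel Insurance — status part-time ✓ (not excluded); service 13 months ≥ 30 days ✓; rating 4 ≥ 2 ✓ → eligible.
Paid Family Leave — age 25 ≥ 18 ✓; grade Band 4 ≥ Band 4 ✓; service 13 months < 24 months ✗ → not eligible.
Education Assistance — status part-time ✗ (requires seasonal) → not eligible.
401(k) Plan — service 13 months ≥ 120 days ✓; age 25 ≥ 21 ✓; rating 4 ≥ 2 ✓; site Dayton ✗ (not Leeds, Tampa, or Tulsa) → not eligible.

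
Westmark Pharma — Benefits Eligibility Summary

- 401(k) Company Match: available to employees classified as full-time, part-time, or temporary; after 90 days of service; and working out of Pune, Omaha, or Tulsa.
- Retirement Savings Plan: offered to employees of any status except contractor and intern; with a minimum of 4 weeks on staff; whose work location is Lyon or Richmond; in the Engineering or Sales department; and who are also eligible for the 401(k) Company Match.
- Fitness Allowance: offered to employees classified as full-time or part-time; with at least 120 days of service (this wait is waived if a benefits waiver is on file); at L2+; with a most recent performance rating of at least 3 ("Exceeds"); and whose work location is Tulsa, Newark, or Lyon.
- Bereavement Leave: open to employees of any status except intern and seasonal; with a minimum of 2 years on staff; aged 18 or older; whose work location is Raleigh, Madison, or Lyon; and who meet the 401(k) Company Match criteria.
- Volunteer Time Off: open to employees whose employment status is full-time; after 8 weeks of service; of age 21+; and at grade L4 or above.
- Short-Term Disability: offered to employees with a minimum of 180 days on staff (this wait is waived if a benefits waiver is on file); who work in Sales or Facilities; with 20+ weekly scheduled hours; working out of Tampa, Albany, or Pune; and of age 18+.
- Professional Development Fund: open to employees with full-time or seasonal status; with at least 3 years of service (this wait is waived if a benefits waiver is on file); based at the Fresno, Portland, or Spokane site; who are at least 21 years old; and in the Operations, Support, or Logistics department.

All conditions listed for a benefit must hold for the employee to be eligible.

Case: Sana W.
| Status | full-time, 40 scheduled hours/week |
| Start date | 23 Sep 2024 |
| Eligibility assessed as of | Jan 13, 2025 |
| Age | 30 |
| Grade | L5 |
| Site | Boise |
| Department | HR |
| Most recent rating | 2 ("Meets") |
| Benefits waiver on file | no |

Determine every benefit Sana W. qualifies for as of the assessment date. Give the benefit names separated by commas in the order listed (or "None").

Service from 23 Sep 2024 to Jan 13, 2025: 112 days.
401(k) Company Match — status full-time ✓; service 112 days ≥ 90 days ✓; site Boise ✗ (not Pune, Omaha, or Tulsa) → not eligible.
Retirement Savings Plan — status full-time ✓ (not excluded); service 112 days ≥ 4 weeks (≈28 days) ✓; site Boise ✗ (not Lyon or Richmond) → not eligible.
Fitness Allowance — status full-time ✓; no waiver, service 112 days < 120 days ✗ → not eligible.
Bereavement Leave — status full-time ✓ (not excluded); service 112 days < 2 years (≈730 days) ✗ → not eligible.
Volunteer Time Off — status full-time ✓; service 112 days ≥ 8 weeks (≈56 days) ✓; age 30 ≥ 21 ✓; grade L5 ≥ L4 ✓ → eligible.
Short-Term Disability — no waiver, service 112 days < 180 days ✗ → not eligible.
Professional Development Fund — status full-time ✓; no waiver, service 112 days < 3 years (≈1095 days) ✗ → not eligible.

Volunteer Time Off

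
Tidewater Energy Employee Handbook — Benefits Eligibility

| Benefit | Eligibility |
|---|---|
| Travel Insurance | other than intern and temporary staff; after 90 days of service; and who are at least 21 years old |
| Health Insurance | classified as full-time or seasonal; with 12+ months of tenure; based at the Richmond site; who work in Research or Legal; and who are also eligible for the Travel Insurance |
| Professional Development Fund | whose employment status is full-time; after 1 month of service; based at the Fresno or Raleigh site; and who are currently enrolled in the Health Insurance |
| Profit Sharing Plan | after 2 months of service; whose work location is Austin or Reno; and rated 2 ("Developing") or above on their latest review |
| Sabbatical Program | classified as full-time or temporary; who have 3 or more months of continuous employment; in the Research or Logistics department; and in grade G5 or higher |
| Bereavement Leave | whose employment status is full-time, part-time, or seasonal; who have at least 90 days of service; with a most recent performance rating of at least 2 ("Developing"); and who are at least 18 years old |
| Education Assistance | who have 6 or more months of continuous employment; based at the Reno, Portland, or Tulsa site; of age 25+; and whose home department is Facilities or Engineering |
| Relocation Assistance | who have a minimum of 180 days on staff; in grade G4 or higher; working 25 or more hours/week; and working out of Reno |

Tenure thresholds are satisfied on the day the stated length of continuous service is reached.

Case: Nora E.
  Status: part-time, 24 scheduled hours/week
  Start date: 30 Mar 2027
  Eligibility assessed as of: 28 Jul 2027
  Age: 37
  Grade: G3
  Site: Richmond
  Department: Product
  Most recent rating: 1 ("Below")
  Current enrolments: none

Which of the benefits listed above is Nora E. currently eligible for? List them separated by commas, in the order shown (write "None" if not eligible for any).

Service from 30 Mar 2027 to 28 Jul 2027: 120 days.
Travel Insurance — status part-time ✓ (not excluded); service 120 days ≥ 90 days ✓; age 37 ≥ 21 ✓ → eligible.
Health Insurance — status part-time ✗ (requires full-time or seasonal) → not eligible.
Professional Development Fund — status part-time ✗ (requires full-time) → not eligible.
Profit Sharing Plan — service 120 days ≥ 2 months (≈60 days) ✓; site Richmond ✗ (not Austin or Reno) → not eligible.
Sabbatical Program — status part-time ✗ (requires full-time or temporary) → not eligible.
Bereavement Leave — status part-time ✓; service 120 days ≥ 90 days ✓; rating 1 < 2 ✗ → not eligible.
Education Assistance — service 120 days < 6 months (≈180 days) ✗ → not eligible.
Relocation Assistance — service 120 days < 180 days ✗ → not eligible.

Travel Insurance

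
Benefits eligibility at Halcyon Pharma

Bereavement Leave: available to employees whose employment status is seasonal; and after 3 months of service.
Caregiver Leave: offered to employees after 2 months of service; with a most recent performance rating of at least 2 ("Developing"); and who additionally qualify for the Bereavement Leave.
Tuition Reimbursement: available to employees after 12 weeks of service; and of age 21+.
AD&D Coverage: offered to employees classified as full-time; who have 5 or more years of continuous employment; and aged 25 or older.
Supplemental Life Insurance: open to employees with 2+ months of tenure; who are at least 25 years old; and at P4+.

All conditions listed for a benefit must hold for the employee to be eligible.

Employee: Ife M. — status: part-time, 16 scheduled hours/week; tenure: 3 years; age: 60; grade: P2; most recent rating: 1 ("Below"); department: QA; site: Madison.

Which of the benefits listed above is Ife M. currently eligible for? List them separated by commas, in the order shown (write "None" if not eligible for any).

Tuition Reimbursement

Bereavement Leave — status part-time ✗ (requires seasonal) → not eligible.
Caregiver Leave — service 3 years ≥ 2 months (≈60 days) ✓; rating 1 < 2 ✗ → not eligible.
Tuition Reimbursement — service 3 years ≥ 12 weeks (≈84 days) ✓; age 60 ≥ 21 ✓ → eligible.
AD&D Coverage — status part-time ✗ (requires full-time) → not eligible.
Supplemental Life Insurance — service 3 years ≥ 2 months (≈60 days) ✓; age 60 ≥ 25 ✓; grade P2 < P4 ✗ → not eligible.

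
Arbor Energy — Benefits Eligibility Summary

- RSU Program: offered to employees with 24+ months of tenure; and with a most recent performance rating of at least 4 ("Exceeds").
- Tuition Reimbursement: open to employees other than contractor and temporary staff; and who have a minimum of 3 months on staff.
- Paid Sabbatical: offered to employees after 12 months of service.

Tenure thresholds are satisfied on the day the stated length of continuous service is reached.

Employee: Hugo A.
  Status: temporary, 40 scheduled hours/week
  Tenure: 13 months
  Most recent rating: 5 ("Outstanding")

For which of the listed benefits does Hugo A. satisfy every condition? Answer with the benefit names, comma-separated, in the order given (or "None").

Paid Sabbatical

RSU Program — service 13 months < 24 months ✗ → not eligible.
Tuition Reimbursement — status temporary ✗ (excluded) → not eligible.
Paid Sabbatical — service 13 months ≥ 12 months ✓ → eligible.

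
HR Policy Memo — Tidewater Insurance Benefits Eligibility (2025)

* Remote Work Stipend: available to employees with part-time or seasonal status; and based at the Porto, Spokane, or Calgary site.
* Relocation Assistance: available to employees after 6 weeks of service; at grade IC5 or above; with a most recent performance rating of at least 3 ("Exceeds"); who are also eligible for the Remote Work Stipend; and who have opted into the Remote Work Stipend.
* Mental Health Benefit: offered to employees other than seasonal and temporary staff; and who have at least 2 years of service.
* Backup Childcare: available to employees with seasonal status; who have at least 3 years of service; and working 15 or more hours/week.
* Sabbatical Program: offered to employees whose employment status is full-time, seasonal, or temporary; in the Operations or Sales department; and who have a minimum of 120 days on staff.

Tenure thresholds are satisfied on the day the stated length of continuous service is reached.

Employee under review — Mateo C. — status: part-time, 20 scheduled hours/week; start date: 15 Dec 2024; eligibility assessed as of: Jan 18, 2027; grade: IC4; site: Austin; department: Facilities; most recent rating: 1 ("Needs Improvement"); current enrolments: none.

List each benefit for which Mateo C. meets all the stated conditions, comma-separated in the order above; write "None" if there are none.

Mental Health Benefit

Service from 15 Dec 2024 to Jan 18, 2027: 764 days.
Remote Work Stipend — status part-time ✓; site Austin ✗ (not Porto, Spokane, or Calgary) → not eligible.
Relocation Assistance — service 764 days ≥ 6 weeks (≈42 days) ✓; grade IC4 < IC5 ✗ → not eligible.
Mental Health Benefit — status part-time ✓ (not excluded); service 764 days ≥ 2 years (≈730 days) ✓ → eligible.
Backup Childcare — status part-time ✗ (requires seasonal) → not eligible.
Sabbatical Program — status part-time ✗ (requires full-time, seasonal, or temporary) → not eligible.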